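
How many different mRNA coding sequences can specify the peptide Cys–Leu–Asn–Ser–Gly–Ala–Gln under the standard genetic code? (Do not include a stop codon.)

Cys: 2 codons.
Leu: 6 codons.
Asn: 2 codons.
Ser: 6 codons.
Gly: 4 codons.
Ala: 4 codons.
Gln: 2 codons.
2 × 6 × 2 × 6 × 4 × 4 × 2 = 4608.

4608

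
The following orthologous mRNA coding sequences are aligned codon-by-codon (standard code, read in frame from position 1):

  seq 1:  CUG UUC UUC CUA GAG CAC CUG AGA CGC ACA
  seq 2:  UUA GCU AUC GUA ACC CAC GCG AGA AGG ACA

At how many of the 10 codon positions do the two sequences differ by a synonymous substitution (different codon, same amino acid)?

2

Codon 1: CUG Leu / UUA Leu — synonymous.
Codon 2: UUC Phe / GCU Ala — nonsynonymous.
Codon 3: UUC Phe / AUC Ile — nonsynonymous.
Codon 4: CUA Leu / GUA Val — nonsynonymous.
Codon 5: GAG Glu / ACC Thr — nonsynonymous.
Codon 6: CAC His / CAC His — identical.
Codon 7: CUG Leu / GCG Ala — nonsynonymous.
Codon 8: AGA Arg / AGA Arg — identical.
Codon 9: CGC Arg / AGG Arg — synonymous.
Codon 10: ACA Thr / ACA Thr — identical.
Synonymous differences: 2.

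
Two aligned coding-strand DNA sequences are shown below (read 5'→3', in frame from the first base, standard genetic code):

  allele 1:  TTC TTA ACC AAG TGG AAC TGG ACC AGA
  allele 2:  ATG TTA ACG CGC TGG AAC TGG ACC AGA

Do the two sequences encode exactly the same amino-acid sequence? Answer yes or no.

Codon 1: TTC Phe / ATG Met — nonsynonymous.
Codon 2: TTA Leu / TTA Leu — identical.
Codon 3: ACC Thr / ACG Thr — synonymous.
Codon 4: AAG Lys / CGC Arg — nonsynonymous.
Codon 5: TGG Trp / TGG Trp — identical.
Codon 6: AAC Asn / AAC Asn — identical.
Codon 7: TGG Trp / TGG Trp — identical.
Codon 8: ACC Thr / ACC Thr — identical.
Codon 9: AGA Arg / AGA Arg — identical.
Nonsynonymous differences: 2 → different protein.

no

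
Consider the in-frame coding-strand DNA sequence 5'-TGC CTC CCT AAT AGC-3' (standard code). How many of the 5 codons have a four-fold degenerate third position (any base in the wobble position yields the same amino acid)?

2

Codon 1 TGC (Cys): third position 2-fold.
Codon 2 CTC (Leu): third position 4-fold.
Codon 3 CCT (Pro): third position 4-fold.
Codon 4 AAT (Asn): third position 2-fold.
Codon 5 AGC (Ser): third position 2-fold.
Four-fold degenerate third positions: 2.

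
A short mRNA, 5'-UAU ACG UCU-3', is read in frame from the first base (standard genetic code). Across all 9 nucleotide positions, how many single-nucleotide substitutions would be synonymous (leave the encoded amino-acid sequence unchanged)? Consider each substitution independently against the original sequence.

Codon 1 (UAU, Tyr): 1 synonymous substitution.
Codon 2 (ACG, Thr): 3 synonymous substitutions.
Codon 3 (UCU, Ser): 3 synonymous substitutions.
Total: 1 + 3 + 3 = 7.

7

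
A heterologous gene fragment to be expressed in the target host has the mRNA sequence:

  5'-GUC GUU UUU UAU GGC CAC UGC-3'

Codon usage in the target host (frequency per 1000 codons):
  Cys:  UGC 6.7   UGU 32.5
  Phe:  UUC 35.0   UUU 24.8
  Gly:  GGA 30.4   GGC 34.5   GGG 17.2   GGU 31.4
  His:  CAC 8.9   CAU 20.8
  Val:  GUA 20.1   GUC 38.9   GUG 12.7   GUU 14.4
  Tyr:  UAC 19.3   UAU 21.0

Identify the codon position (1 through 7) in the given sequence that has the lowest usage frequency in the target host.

Codon 1 GUC (Val): 38.9 per 1000.
Codon 2 GUU (Val): 14.4 per 1000.
Codon 3 UUU (Phe): 24.8 per 1000.
Codon 4 UAU (Tyr): 21.0 per 1000.
Codon 5 GGC (Gly): 34.5 per 1000.
Codon 6 CAC (His): 8.9 per 1000.
Codon 7 UGC (Cys): 6.7 per 1000.
Lowest frequency is 6.7 at codon 7.

7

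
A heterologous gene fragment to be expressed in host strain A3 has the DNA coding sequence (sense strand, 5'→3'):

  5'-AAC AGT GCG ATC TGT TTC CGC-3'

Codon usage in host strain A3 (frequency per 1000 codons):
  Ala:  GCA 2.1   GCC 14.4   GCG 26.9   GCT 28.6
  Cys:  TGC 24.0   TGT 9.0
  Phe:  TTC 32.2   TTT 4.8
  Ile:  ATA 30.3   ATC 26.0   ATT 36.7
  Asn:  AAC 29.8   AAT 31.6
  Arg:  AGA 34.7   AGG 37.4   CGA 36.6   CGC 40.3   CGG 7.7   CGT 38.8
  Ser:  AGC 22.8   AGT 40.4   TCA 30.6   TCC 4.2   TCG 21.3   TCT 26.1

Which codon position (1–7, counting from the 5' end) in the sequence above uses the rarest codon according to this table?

Codon 1 AAC (Asn): 29.8 per 1000.
Codon 2 AGT (Ser): 40.4 per 1000.
Codon 3 GCG (Ala): 26.9 per 1000.
Codon 4 ATC (Ile): 26.0 per 1000.
Codon 5 TGT (Cys): 9.0 per 1000.
Codon 6 TTC (Phe): 32.2 per 1000.
Codon 7 CGC (Arg): 40.3 per 1000.
Lowest frequency is 9.0 at codon 5.

5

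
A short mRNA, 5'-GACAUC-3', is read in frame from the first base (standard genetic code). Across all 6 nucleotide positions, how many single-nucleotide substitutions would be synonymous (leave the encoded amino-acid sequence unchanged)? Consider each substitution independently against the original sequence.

3

Codon 1 (GAC, Asp): 1 synonymous substitution.
Codon 2 (AUC, Ile): 2 synonymous substitutions.
Total: 1 + 2 = 3.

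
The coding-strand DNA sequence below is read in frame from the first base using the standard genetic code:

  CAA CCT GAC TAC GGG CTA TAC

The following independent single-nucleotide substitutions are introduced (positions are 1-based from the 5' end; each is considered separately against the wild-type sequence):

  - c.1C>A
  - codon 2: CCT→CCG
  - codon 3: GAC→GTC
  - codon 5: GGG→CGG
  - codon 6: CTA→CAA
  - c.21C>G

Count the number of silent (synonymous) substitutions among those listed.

Codon 1: CAA (Gln) → AAA (Lys) — missense.
Codon 2: CCT (Pro) → CCG (Pro) — synonymous.
Codon 3: GAC (Asp) → GTC (Val) — missense.
Codon 5: GGG (Gly) → CGG (Arg) — missense.
Codon 6: CTA (Leu) → CAA (Gln) — missense.
Codon 7: TAC (Tyr) → TAG (Stop) — nonsense.
Synonymous: 1 of 6.

1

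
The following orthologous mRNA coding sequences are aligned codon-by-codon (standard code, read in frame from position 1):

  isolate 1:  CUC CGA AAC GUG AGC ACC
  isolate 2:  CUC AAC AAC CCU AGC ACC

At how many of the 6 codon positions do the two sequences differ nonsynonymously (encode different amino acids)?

Codon 1: CUC Leu / CUC Leu — identical.
Codon 2: CGA Arg / AAC Asn — nonsynonymous.
Codon 3: AAC Asn / AAC Asn — identical.
Codon 4: GUG Val / CCU Pro — nonsynonymous.
Codon 5: AGC Ser / AGC Ser — identical.
Codon 6: ACC Thr / ACC Thr — identical.
Nonsynonymous differences: 2.

2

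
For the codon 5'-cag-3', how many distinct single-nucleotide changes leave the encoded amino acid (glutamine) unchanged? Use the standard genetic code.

Position 1: none → 0 synonymous.
Position 2: none → 0 synonymous.
Position 3: CAA → 1 synonymous.
Total: 0 + 0 + 1 = 1.

1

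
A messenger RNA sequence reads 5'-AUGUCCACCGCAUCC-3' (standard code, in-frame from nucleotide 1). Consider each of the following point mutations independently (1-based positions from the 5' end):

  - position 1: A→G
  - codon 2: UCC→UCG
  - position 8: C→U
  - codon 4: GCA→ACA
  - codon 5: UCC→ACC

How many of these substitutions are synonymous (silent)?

Codon 1: AUG (Met) → GUG (Val) — missense.
Codon 2: UCC (Ser) → UCG (Ser) — synonymous.
Codon 3: ACC (Thr) → AUC (Ile) — missense.
Codon 4: GCA (Ala) → ACA (Thr) — missense.
Codon 5: UCC (Ser) → ACC (Thr) — missense.
Synonymous: 1 of 5.

1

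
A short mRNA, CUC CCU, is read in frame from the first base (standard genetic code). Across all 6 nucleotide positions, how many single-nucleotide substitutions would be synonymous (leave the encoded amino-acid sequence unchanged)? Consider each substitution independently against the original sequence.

6

Codon 1 (CUC, Leu): 3 synonymous substitutions.
Codon 2 (CCU, Pro): 3 synonymous substitutions.
Total: 3 + 3 = 6.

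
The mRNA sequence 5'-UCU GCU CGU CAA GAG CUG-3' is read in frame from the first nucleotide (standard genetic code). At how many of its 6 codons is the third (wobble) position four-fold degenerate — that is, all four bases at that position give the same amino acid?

Codon 1 UCU (Ser): third position 4-fold.
Codon 2 GCU (Ala): third position 4-fold.
Codon 3 CGU (Arg): third position 4-fold.
Codon 4 CAA (Gln): third position 2-fold.
Codon 5 GAG (Glu): third position 2-fold.
Codon 6 CUG (Leu): third position 4-fold.
Four-fold degenerate third positions: 4.

4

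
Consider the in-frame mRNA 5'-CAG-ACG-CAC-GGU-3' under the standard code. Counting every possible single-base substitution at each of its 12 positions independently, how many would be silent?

Codon 1 (CAG, Gln): 1 synonymous substitution.
Codon 2 (ACG, Thr): 3 synonymous substitutions.
Codon 3 (CAC, His): 1 synonymous substitution.
Codon 4 (GGU, Gly): 3 synonymous substitutions.
Total: 1 + 3 + 1 + 3 = 8.

8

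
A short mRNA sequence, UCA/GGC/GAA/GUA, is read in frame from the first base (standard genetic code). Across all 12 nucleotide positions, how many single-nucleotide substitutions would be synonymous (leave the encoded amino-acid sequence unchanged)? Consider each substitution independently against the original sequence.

10

Codon 1 (UCA, Ser): 3 synonymous substitutions.
Codon 2 (GGC, Gly): 3 synonymous substitutions.
Codon 3 (GAA, Glu): 1 synonymous substitution.
Codon 4 (GUA, Val): 3 synonymous substitutions.
Total: 3 + 3 + 1 + 3 = 10.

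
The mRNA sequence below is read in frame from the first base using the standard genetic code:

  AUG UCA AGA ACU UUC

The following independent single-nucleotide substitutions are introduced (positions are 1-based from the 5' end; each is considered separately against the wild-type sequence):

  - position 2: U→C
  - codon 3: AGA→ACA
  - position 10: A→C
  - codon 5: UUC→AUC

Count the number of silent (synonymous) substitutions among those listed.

Codon 1: AUG (Met) → ACG (Thr) — missense.
Codon 3: AGA (Arg) → ACA (Thr) — missense.
Codon 4: ACU (Thr) → CCU (Pro) — missense.
Codon 5: UUC (Phe) → AUC (Ile) — missense.
Synonymous: 0 of 4.

0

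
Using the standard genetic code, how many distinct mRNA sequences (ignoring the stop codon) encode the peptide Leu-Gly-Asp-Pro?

192

Leu: 6 codons.
Gly: 4 codons.
Asp: 2 codons.
Pro: 4 codons.
6 × 4 × 2 × 4 = 192.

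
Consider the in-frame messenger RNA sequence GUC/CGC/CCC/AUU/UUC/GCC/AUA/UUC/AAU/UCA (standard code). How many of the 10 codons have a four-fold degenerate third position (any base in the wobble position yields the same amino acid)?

Codon 1 GUC (Val): third position 4-fold.
Codon 2 CGC (Arg): third position 4-fold.
Codon 3 CCC (Pro): third position 4-fold.
Codon 4 AUU (Ile): third position 3-fold.
Codon 5 UUC (Phe): third position 2-fold.
Codon 6 GCC (Ala): third position 4-fold.
Codon 7 AUA (Ile): third position 3-fold.
Codon 8 UUC (Phe): third position 2-fold.
Codon 9 AAU (Asn): third position 2-fold.
Codon 10 UCA (Ser): third position 4-fold.
Four-fold degenerate third positions: 5.

5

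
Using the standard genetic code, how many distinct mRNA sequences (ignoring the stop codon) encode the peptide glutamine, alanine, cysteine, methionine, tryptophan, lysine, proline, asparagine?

Gln: 2 codons.
Ala: 4 codons.
Cys: 2 codons.
Met: 1 codon.
Trp: 1 codon.
Lys: 2 codons.
Pro: 4 codons.
Asn: 2 codons.
2 × 4 × 2 × 1 × 1 × 2 × 4 × 2 = 256.

256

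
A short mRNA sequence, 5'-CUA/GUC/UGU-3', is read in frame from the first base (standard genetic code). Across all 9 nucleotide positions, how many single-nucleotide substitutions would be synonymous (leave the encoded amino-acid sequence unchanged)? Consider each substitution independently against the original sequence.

Codon 1 (CUA, Leu): 4 synonymous substitutions.
Codon 2 (GUC, Val): 3 synonymous substitutions.
Codon 3 (UGU, Cys): 1 synonymous substitution.
Total: 4 + 3 + 1 = 8.

8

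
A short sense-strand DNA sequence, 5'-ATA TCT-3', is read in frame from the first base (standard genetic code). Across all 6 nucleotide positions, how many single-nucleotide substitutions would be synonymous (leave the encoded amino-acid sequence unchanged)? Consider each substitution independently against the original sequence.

Codon 1 (ATA, Ile): 2 synonymous substitutions.
Codon 2 (TCT, Ser): 3 synonymous substitutions.
Total: 2 + 3 = 5.

5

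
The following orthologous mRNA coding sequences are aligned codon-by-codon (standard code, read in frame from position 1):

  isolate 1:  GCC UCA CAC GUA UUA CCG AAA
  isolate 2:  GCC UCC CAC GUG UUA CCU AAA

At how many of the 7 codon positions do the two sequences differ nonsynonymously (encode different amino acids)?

Codon 1: GCC Ala / GCC Ala — identical.
Codon 2: UCA Ser / UCC Ser — synonymous.
Codon 3: CAC His / CAC His — identical.
Codon 4: GUA Val / GUG Val — synonymous.
Codon 5: UUA Leu / UUA Leu — identical.
Codon 6: CCG Pro / CCU Pro — synonymous.
Codon 7: AAA Lys / AAA Lys — identical.
Nonsynonymous differences: 0.

0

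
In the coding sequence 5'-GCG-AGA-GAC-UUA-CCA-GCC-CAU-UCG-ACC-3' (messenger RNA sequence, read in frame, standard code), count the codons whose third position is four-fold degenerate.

5

Codon 1 GCG (Ala): third position 4-fold.
Codon 2 AGA (Arg): third position 2-fold.
Codon 3 GAC (Asp): third position 2-fold.
Codon 4 UUA (Leu): third position 2-fold.
Codon 5 CCA (Pro): third position 4-fold.
Codon 6 GCC (Ala): third position 4-fold.
Codon 7 CAU (His): third position 2-fold.
Codon 8 UCG (Ser): third position 4-fold.
Codon 9 ACC (Thr): third position 4-fold.
Four-fold degenerate third positions: 5.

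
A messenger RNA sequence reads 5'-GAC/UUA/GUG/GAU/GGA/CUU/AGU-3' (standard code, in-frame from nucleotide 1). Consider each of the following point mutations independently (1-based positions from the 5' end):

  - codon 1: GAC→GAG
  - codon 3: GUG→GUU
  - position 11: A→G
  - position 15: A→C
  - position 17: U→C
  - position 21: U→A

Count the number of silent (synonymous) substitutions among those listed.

2

Codon 1: GAC (Asp) → GAG (Glu) — missense.
Codon 3: GUG (Val) → GUU (Val) — synonymous.
Codon 4: GAU (Asp) → GGU (Gly) — missense.
Codon 5: GGA (Gly) → GGC (Gly) — synonymous.
Codon 6: CUU (Leu) → CCU (Pro) — missense.
Codon 7: AGU (Ser) → AGA (Arg) — missense.
Synonymous: 2 of 6.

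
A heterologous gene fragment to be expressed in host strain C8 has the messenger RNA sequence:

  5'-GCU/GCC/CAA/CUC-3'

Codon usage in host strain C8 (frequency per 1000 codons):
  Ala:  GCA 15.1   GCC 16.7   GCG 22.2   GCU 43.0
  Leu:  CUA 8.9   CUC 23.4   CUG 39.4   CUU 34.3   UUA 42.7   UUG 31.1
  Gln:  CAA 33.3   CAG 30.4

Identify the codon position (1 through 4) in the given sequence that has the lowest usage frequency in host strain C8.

Codon 1 GCU (Ala): 43.0 per 1000.
Codon 2 GCC (Ala): 16.7 per 1000.
Codon 3 CAA (Gln): 33.3 per 1000.
Codon 4 CUC (Leu): 23.4 per 1000.
Lowest frequency is 16.7 at codon 2.

2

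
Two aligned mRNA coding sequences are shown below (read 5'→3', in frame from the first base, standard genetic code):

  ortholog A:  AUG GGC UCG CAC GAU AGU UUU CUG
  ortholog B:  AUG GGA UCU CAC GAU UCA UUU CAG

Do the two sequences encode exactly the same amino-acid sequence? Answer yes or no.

no

Codon 1: AUG Met / AUG Met — identical.
Codon 2: GGC Gly / GGA Gly — synonymous.
Codon 3: UCG Ser / UCU Ser — synonymous.
Codon 4: CAC His / CAC His — identical.
Codon 5: GAU Asp / GAU Asp — identical.
Codon 6: AGU Ser / UCA Ser — synonymous.
Codon 7: UUU Phe / UUU Phe — identical.
Codon 8: CUG Leu / CAG Gln — nonsynonymous.
Nonsynonymous differences: 1 → different protein.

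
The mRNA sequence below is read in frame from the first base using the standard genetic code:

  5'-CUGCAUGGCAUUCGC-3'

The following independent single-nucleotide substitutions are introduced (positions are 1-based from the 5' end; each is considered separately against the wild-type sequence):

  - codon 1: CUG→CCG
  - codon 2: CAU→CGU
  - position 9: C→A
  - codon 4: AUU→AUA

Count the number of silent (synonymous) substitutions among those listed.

Codon 1: CUG (Leu) → CCG (Pro) — missense.
Codon 2: CAU (His) → CGU (Arg) — missense.
Codon 3: GGC (Gly) → GGA (Gly) — synonymous.
Codon 4: AUU (Ile) → AUA (Ile) — synonymous.
Synonymous: 2 of 4.

2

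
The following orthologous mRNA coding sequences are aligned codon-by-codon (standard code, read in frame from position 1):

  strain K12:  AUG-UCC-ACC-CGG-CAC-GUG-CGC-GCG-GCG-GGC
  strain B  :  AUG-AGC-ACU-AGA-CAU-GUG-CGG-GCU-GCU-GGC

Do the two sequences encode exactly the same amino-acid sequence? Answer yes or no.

yes

Codon 1: AUG Met / AUG Met — identical.
Codon 2: UCC Ser / AGC Ser — synonymous.
Codon 3: ACC Thr / ACU Thr — synonymous.
Codon 4: CGG Arg / AGA Arg — synonymous.
Codon 5: CAC His / CAU His — synonymous.
Codon 6: GUG Val / GUG Val — identical.
Codon 7: CGC Arg / CGG Arg — synonymous.
Codon 8: GCG Ala / GCU Ala — synonymous.
Codon 9: GCG Ala / GCU Ala — synonymous.
Codon 10: GGC Gly / GGC Gly — identical.
Nonsynonymous differences: 0 → same protein.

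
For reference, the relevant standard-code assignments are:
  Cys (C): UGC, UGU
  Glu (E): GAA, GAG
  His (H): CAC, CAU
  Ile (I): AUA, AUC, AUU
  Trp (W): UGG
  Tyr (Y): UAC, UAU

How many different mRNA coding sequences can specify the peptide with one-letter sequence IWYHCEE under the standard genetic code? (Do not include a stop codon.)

Ile: 3 codons.
Trp: 1 codon.
Tyr: 2 codons.
His: 2 codons.
Cys: 2 codons.
Glu: 2 codons.
Glu: 2 codons.
3 × 1 × 2 × 2 × 2 × 2 × 2 = 96.

96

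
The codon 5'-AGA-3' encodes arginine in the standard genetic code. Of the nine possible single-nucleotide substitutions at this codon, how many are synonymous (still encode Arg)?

Position 1: CGA → 1 synonymous.
Position 2: none → 0 synonymous.
Position 3: AGG → 1 synonymous.
Total: 1 + 0 + 1 = 2.

2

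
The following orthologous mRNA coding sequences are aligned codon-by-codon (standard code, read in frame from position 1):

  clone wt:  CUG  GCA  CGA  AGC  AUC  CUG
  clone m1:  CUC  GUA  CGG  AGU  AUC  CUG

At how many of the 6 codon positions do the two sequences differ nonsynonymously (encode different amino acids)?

1

Codon 1: CUG Leu / CUC Leu — synonymous.
Codon 2: GCA Ala / GUA Val — nonsynonymous.
Codon 3: CGA Arg / CGG Arg — synonymous.
Codon 4: AGC Ser / AGU Ser — synonymous.
Codon 5: AUC Ile / AUC Ile — identical.
Codon 6: CUG Leu / CUG Leu — identical.
Nonsynonymous differences: 1.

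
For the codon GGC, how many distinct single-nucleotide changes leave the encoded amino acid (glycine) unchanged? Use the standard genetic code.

Position 1: none → 0 synonymous.
Position 2: none → 0 synonymous.
Position 3: GGU, GGA, GGG → 3 synonymous.
Total: 0 + 0 + 3 = 3.

3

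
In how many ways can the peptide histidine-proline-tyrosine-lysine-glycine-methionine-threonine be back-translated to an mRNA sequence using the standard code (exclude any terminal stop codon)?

512

His: 2 codons.
Pro: 4 codons.
Tyr: 2 codons.
Lys: 2 codons.
Gly: 4 codons.
Met: 1 codon.
Thr: 4 codons.
2 × 4 × 2 × 2 × 4 × 1 × 4 = 512.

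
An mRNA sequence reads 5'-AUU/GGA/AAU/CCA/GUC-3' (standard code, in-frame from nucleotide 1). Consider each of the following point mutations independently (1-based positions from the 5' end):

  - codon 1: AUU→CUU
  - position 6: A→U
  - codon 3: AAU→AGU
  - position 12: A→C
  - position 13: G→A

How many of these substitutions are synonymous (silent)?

2

Codon 1: AUU (Ile) → CUU (Leu) — missense.
Codon 2: GGA (Gly) → GGU (Gly) — synonymous.
Codon 3: AAU (Asn) → AGU (Ser) — missense.
Codon 4: CCA (Pro) → CCC (Pro) — synonymous.
Codon 5: GUC (Val) → AUC (Ile) — missense.
Synonymous: 2 of 5.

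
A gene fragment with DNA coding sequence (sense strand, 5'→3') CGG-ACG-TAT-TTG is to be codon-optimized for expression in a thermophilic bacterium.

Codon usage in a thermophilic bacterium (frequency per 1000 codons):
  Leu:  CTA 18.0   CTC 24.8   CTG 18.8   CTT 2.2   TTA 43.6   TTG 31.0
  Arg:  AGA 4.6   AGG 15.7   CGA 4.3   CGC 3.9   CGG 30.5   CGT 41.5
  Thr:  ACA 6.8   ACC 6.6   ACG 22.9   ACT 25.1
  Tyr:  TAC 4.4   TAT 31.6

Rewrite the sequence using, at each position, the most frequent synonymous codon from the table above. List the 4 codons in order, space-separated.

CGT ACT TAT TTA

Codon 1 (Arg): best is CGT at 41.5.
Codon 2 (Thr): best is ACT at 25.1.
Codon 3 (Tyr): best is TAT at 31.6.
Codon 4 (Leu): best is TTA at 43.6.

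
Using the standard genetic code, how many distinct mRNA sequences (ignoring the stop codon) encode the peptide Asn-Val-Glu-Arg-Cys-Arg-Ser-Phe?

13824

Asn: 2 codons.
Val: 4 codons.
Glu: 2 codons.
Arg: 6 codons.
Cys: 2 codons.
Arg: 6 codons.
Ser: 6 codons.
Phe: 2 codons.
2 × 4 × 2 × 6 × 2 × 6 × 6 × 2 = 13824.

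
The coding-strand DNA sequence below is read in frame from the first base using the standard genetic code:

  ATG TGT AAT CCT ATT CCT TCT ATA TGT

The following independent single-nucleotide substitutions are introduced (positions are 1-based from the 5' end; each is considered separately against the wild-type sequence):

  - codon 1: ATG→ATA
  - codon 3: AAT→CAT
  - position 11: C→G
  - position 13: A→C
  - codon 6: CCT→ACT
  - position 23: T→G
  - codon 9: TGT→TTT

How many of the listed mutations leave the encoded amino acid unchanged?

0

Codon 1: ATG (Met) → ATA (Ile) — missense.
Codon 3: AAT (Asn) → CAT (His) — missense.
Codon 4: CCT (Pro) → CGT (Arg) — missense.
Codon 5: ATT (Ile) → CTT (Leu) — missense.
Codon 6: CCT (Pro) → ACT (Thr) — missense.
Codon 8: ATA (Ile) → AGA (Arg) — missense.
Codon 9: TGT (Cys) → TTT (Phe) — missense.
Synonymous: 0 of 7.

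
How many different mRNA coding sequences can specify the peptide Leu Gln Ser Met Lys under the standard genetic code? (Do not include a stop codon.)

Leu: 6 codons.
Gln: 2 codons.
Ser: 6 codons.
Met: 1 codon.
Lys: 2 codons.
6 × 2 × 6 × 1 × 2 = 144.

144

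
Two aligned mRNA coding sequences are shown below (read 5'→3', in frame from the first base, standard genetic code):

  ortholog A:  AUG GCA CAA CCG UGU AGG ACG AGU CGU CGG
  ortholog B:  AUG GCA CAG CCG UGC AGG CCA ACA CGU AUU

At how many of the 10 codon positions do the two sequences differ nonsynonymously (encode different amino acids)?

Codon 1: AUG Met / AUG Met — identical.
Codon 2: GCA Ala / GCA Ala — identical.
Codon 3: CAA Gln / CAG Gln — synonymous.
Codon 4: CCG Pro / CCG Pro — identical.
Codon 5: UGU Cys / UGC Cys — synonymous.
Codon 6: AGG Arg / AGG Arg — identical.
Codon 7: ACG Thr / CCA Pro — nonsynonymous.
Codon 8: AGU Ser / ACA Thr — nonsynonymous.
Codon 9: CGU Arg / CGU Arg — identical.
Codon 10: CGG Arg / AUU Ile — nonsynonymous.
Nonsynonymous differences: 3.

3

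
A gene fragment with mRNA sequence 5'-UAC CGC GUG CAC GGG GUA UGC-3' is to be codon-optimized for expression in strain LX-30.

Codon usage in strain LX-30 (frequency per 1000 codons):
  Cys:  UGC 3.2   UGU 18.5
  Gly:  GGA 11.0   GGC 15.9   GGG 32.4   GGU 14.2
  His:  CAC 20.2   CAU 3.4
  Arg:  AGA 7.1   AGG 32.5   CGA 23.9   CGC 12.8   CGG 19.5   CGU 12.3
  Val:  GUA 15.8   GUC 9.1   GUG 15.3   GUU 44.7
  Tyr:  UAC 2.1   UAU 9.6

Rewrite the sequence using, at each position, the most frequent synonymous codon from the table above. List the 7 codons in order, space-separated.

Codon 1 (Tyr): best is UAU at 9.6.
Codon 2 (Arg): best is AGG at 32.5.
Codon 3 (Val): best is GUU at 44.7.
Codon 4 (His): best is CAC at 20.2.
Codon 5 (Gly): best is GGG at 32.4.
Codon 6 (Val): best is GUU at 44.7.
Codon 7 (Cys): best is UGU at 18.5.

UAU AGG GUU CAC GGG GUU UGU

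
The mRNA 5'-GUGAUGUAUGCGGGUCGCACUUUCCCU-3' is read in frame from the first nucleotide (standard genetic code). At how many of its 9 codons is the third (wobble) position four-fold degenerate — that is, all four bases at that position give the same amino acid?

Codon 1 GUG (Val): third position 4-fold.
Codon 2 AUG (Met): third position 1-fold.
Codon 3 UAU (Tyr): third position 2-fold.
Codon 4 GCG (Ala): third position 4-fold.
Codon 5 GGU (Gly): third position 4-fold.
Codon 6 CGC (Arg): third position 4-fold.
Codon 7 ACU (Thr): third position 4-fold.
Codon 8 UUC (Phe): third position 2-fold.
Codon 9 CCU (Pro): third position 4-fold.
Four-fold degenerate third positions: 6.

6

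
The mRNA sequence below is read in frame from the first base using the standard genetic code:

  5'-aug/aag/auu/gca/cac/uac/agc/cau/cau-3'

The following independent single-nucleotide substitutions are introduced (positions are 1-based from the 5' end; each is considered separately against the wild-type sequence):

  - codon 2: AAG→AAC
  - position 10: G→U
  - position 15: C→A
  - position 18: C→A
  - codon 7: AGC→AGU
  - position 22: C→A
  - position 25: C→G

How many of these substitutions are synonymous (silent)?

Codon 2: AAG (Lys) → AAC (Asn) — missense.
Codon 4: GCA (Ala) → UCA (Ser) — missense.
Codon 5: CAC (His) → CAA (Gln) — missense.
Codon 6: UAC (Tyr) → UAA (Stop) — nonsense.
Codon 7: AGC (Ser) → AGU (Ser) — synonymous.
Codon 8: CAU (His) → AAU (Asn) — missense.
Codon 9: CAU (His) → GAU (Asp) — missense.
Synonymous: 1 of 7.

1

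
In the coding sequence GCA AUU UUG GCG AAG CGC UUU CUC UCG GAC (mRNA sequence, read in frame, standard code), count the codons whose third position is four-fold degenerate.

5

Codon 1 GCA (Ala): third position 4-fold.
Codon 2 AUU (Ile): third position 3-fold.
Codon 3 UUG (Leu): third position 2-fold.
Codon 4 GCG (Ala): third position 4-fold.
Codon 5 AAG (Lys): third position 2-fold.
Codon 6 CGC (Arg): third position 4-fold.
Codon 7 UUU (Phe): third position 2-fold.
Codon 8 CUC (Leu): third position 4-fold.
Codon 9 UCG (Ser): third position 4-fold.
Codon 10 GAC (Asp): third position 2-fold.
Four-fold degenerate third positions: 5.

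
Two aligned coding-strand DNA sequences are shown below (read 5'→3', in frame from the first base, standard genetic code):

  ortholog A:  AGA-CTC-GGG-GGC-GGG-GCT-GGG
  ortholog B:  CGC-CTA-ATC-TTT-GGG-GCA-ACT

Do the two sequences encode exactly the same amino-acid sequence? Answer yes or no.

no

Codon 1: AGA Arg / CGC Arg — synonymous.
Codon 2: CTC Leu / CTA Leu — synonymous.
Codon 3: GGG Gly / ATC Ile — nonsynonymous.
Codon 4: GGC Gly / TTT Phe — nonsynonymous.
Codon 5: GGG Gly / GGG Gly — identical.
Codon 6: GCT Ala / GCA Ala — synonymous.
Codon 7: GGG Gly / ACT Thr — nonsynonymous.
Nonsynonymous differences: 3 → different protein.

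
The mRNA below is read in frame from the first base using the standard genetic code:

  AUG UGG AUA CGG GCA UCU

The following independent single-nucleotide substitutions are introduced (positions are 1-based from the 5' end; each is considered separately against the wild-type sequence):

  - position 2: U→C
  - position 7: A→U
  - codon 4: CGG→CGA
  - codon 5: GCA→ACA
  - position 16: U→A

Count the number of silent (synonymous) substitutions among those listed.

Codon 1: AUG (Met) → ACG (Thr) — missense.
Codon 3: AUA (Ile) → UUA (Leu) — missense.
Codon 4: CGG (Arg) → CGA (Arg) — synonymous.
Codon 5: GCA (Ala) → ACA (Thr) — missense.
Codon 6: UCU (Ser) → ACU (Thr) — missense.
Synonymous: 1 of 5.

1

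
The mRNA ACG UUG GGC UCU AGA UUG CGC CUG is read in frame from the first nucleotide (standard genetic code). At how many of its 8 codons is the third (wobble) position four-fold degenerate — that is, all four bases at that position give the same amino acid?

5

Codon 1 ACG (Thr): third position 4-fold.
Codon 2 UUG (Leu): third position 2-fold.
Codon 3 GGC (Gly): third position 4-fold.
Codon 4 UCU (Ser): third position 4-fold.
Codon 5 AGA (Arg): third position 2-fold.
Codon 6 UUG (Leu): third position 2-fold.
Codon 7 CGC (Arg): third position 4-fold.
Codon 8 CUG (Leu): third position 4-fold.
Four-fold degenerate third positions: 5.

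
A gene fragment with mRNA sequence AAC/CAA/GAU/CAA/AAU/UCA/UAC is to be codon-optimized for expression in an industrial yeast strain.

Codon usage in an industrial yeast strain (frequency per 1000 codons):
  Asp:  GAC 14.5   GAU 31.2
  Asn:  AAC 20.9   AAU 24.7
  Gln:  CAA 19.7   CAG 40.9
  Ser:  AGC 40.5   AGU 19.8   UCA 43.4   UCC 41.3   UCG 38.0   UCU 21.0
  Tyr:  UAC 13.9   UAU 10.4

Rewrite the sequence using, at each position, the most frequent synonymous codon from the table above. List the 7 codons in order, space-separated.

Codon 1 (Asn): best is AAU at 24.7.
Codon 2 (Gln): best is CAG at 40.9.
Codon 3 (Asp): best is GAU at 31.2.
Codon 4 (Gln): best is CAG at 40.9.
Codon 5 (Asn): best is AAU at 24.7.
Codon 6 (Ser): best is UCA at 43.4.
Codon 7 (Tyr): best is UAC at 13.9.

AAU CAG GAU CAG AAU UCA UAC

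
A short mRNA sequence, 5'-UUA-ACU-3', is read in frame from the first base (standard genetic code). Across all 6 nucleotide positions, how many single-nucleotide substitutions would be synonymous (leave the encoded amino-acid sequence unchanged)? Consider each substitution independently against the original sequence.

Codon 1 (UUA, Leu): 2 synonymous substitutions.
Codon 2 (ACU, Thr): 3 synonymous substitutions.
Total: 2 + 3 = 5.

5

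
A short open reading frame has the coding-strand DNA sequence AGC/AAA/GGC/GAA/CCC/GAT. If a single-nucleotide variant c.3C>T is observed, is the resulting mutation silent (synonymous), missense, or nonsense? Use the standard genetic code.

Position 3 falls in codon 1: AGC → Ser.
After the substitution the codon is AGT → Ser.
Both encode Ser, so the change is synonymous.

silent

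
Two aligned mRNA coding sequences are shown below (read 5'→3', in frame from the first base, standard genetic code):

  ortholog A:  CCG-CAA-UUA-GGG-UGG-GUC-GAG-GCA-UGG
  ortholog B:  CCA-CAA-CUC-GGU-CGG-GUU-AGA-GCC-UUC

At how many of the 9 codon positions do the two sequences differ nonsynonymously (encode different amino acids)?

Codon 1: CCG Pro / CCA Pro — synonymous.
Codon 2: CAA Gln / CAA Gln — identical.
Codon 3: UUA Leu / CUC Leu — synonymous.
Codon 4: GGG Gly / GGU Gly — synonymous.
Codon 5: UGG Trp / CGG Arg — nonsynonymous.
Codon 6: GUC Val / GUU Val — synonymous.
Codon 7: GAG Glu / AGA Arg — nonsynonymous.
Codon 8: GCA Ala / GCC Ala — synonymous.
Codon 9: UGG Trp / UUC Phe — nonsynonymous.
Nonsynonymous differences: 3.

3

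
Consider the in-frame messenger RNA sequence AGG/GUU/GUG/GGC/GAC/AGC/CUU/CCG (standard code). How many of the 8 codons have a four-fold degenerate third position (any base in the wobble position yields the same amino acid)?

Codon 1 AGG (Arg): third position 2-fold.
Codon 2 GUU (Val): third position 4-fold.
Codon 3 GUG (Val): third position 4-fold.
Codon 4 GGC (Gly): third position 4-fold.
Codon 5 GAC (Asp): third position 2-fold.
Codon 6 AGC (Ser): third position 2-fold.
Codon 7 CUU (Leu): third position 4-fold.
Codon 8 CCG (Pro): third position 4-fold.
Four-fold degenerate third positions: 5.

5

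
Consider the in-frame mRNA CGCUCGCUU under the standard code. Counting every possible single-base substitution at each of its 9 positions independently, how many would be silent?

Codon 1 (CGC, Arg): 3 synonymous substitutions.
Codon 2 (UCG, Ser): 3 synonymous substitutions.
Codon 3 (CUU, Leu): 3 synonymous substitutions.
Total: 3 + 3 + 3 = 9.

9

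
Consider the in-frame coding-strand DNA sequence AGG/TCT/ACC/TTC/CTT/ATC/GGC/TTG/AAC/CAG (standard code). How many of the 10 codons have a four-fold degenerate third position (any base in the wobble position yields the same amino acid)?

4

Codon 1 AGG (Arg): third position 2-fold.
Codon 2 TCT (Ser): third position 4-fold.
Codon 3 ACC (Thr): third position 4-fold.
Codon 4 TTC (Phe): third position 2-fold.
Codon 5 CTT (Leu): third position 4-fold.
Codon 6 ATC (Ile): third position 3-fold.
Codon 7 GGC (Gly): third position 4-fold.
Codon 8 TTG (Leu): third position 2-fold.
Codon 9 AAC (Asn): third position 2-fold.
Codon 10 CAG (Gln): third position 2-fold.
Four-fold degenerate third positions: 4.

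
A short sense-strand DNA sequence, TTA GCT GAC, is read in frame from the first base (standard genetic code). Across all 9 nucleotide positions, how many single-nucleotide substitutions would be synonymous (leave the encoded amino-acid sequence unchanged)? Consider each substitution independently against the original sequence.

Codon 1 (TTA, Leu): 2 synonymous substitutions.
Codon 2 (GCT, Ala): 3 synonymous substitutions.
Codon 3 (GAC, Asp): 1 synonymous substitution.
Total: 2 + 3 + 1 = 6.

6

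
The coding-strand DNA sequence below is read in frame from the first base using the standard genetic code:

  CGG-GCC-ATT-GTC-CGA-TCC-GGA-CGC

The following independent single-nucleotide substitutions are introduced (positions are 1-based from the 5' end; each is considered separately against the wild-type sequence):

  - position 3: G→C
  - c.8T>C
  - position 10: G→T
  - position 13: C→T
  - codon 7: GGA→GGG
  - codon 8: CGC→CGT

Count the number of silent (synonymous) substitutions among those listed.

3

Codon 1: CGG (Arg) → CGC (Arg) — synonymous.
Codon 3: ATT (Ile) → ACT (Thr) — missense.
Codon 4: GTC (Val) → TTC (Phe) — missense.
Codon 5: CGA (Arg) → TGA (Stop) — nonsense.
Codon 7: GGA (Gly) → GGG (Gly) — synonymous.
Codon 8: CGC (Arg) → CGT (Arg) — synonymous.
Synonymous: 3 of 6.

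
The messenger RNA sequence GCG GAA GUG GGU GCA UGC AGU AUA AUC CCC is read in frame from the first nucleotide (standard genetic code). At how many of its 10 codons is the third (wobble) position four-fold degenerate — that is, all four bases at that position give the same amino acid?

Codon 1 GCG (Ala): third position 4-fold.
Codon 2 GAA (Glu): third position 2-fold.
Codon 3 GUG (Val): third position 4-fold.
Codon 4 GGU (Gly): third position 4-fold.
Codon 5 GCA (Ala): third position 4-fold.
Codon 6 UGC (Cys): third position 2-fold.
Codon 7 AGU (Ser): third position 2-fold.
Codon 8 AUA (Ile): third position 3-fold.
Codon 9 AUC (Ile): third position 3-fold.
Codon 10 CCC (Pro): third position 4-fold.
Four-fold degenerate third positions: 5.

5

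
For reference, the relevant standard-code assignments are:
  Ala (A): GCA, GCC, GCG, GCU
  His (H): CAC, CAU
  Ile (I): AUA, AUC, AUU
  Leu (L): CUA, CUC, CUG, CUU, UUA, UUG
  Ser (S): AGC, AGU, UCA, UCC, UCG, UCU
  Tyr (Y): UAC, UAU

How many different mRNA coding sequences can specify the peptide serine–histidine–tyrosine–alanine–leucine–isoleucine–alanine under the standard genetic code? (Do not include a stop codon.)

6912

Ser: 6 codons.
His: 2 codons.
Tyr: 2 codons.
Ala: 4 codons.
Leu: 6 codons.
Ile: 3 codons.
Ala: 4 codons.
6 × 2 × 2 × 4 × 6 × 3 × 4 = 6912.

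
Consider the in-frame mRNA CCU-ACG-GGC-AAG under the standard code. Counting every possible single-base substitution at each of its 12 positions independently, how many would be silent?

10

Codon 1 (CCU, Pro): 3 synonymous substitutions.
Codon 2 (ACG, Thr): 3 synonymous substitutions.
Codon 3 (GGC, Gly): 3 synonymous substitutions.
Codon 4 (AAG, Lys): 1 synonymous substitution.
Total: 3 + 3 + 3 + 1 = 10.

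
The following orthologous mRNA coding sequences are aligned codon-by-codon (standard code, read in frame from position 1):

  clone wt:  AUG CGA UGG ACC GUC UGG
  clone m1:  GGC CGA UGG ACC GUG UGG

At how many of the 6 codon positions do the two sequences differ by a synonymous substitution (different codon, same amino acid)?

Codon 1: AUG Met / GGC Gly — nonsynonymous.
Codon 2: CGA Arg / CGA Arg — identical.
Codon 3: UGG Trp / UGG Trp — identical.
Codon 4: ACC Thr / ACC Thr — identical.
Codon 5: GUC Val / GUG Val — synonymous.
Codon 6: UGG Trp / UGG Trp — identical.
Synonymous differences: 1.

1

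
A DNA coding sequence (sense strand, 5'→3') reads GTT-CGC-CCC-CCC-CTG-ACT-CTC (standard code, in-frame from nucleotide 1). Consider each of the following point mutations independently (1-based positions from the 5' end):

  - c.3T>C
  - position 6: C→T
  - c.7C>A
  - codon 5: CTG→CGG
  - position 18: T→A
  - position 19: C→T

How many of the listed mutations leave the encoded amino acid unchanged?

3

Codon 1: GTT (Val) → GTC (Val) — synonymous.
Codon 2: CGC (Arg) → CGT (Arg) — synonymous.
Codon 3: CCC (Pro) → ACC (Thr) — missense.
Codon 5: CTG (Leu) → CGG (Arg) — missense.
Codon 6: ACT (Thr) → ACA (Thr) — synonymous.
Codon 7: CTC (Leu) → TTC (Phe) — missense.
Synonymous: 3 of 6.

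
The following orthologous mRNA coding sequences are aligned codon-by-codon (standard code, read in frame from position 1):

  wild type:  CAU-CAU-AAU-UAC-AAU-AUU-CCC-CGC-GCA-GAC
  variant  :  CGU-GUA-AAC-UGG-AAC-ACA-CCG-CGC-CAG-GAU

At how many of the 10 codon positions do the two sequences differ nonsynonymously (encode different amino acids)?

5

Codon 1: CAU His / CGU Arg — nonsynonymous.
Codon 2: CAU His / GUA Val — nonsynonymous.
Codon 3: AAU Asn / AAC Asn — synonymous.
Codon 4: UAC Tyr / UGG Trp — nonsynonymous.
Codon 5: AAU Asn / AAC Asn — synonymous.
Codon 6: AUU Ile / ACA Thr — nonsynonymous.
Codon 7: CCC Pro / CCG Pro — synonymous.
Codon 8: CGC Arg / CGC Arg — identical.
Codon 9: GCA Ala / CAG Gln — nonsynonymous.
Codon 10: GAC Asp / GAU Asp — synonymous.
Nonsynonymous differences: 5.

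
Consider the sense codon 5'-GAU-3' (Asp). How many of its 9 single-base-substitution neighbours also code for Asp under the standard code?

1

Position 1: none → 0 synonymous.
Position 2: none → 0 synonymous.
Position 3: GAC → 1 synonymous.
Total: 0 + 0 + 1 = 1.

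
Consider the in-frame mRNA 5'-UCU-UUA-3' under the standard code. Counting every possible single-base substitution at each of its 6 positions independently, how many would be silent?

5

Codon 1 (UCU, Ser): 3 synonymous substitutions.
Codon 2 (UUA, Leu): 2 synonymous substitutions.
Total: 3 + 2 = 5.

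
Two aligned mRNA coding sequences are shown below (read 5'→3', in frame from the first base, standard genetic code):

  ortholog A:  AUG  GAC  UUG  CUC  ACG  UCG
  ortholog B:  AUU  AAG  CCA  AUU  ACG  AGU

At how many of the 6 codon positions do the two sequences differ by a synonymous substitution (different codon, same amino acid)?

Codon 1: AUG Met / AUU Ile — nonsynonymous.
Codon 2: GAC Asp / AAG Lys — nonsynonymous.
Codon 3: UUG Leu / CCA Pro — nonsynonymous.
Codon 4: CUC Leu / AUU Ile — nonsynonymous.
Codon 5: ACG Thr / ACG Thr — identical.
Codon 6: UCG Ser / AGU Ser — synonymous.
Synonymous differences: 1.

1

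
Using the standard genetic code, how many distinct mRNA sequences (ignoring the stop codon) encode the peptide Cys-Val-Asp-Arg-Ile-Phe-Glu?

Cys: 2 codons.
Val: 4 codons.
Asp: 2 codons.
Arg: 6 codons.
Ile: 3 codons.
Phe: 2 codons.
Glu: 2 codons.
2 × 4 × 2 × 6 × 3 × 2 × 2 = 1152.

1152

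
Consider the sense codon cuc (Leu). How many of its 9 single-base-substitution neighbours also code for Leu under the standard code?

Position 1: none → 0 synonymous.
Position 2: none → 0 synonymous.
Position 3: CUU, CUA, CUG → 3 synonymous.
Total: 0 + 0 + 3 = 3.

3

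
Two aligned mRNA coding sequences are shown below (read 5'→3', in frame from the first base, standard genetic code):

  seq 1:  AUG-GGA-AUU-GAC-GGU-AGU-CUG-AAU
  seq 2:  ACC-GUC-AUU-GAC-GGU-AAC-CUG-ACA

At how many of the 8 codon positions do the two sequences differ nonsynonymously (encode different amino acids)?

4

Codon 1: AUG Met / ACC Thr — nonsynonymous.
Codon 2: GGA Gly / GUC Val — nonsynonymous.
Codon 3: AUU Ile / AUU Ile — identical.
Codon 4: GAC Asp / GAC Asp — identical.
Codon 5: GGU Gly / GGU Gly — identical.
Codon 6: AGU Ser / AAC Asn — nonsynonymous.
Codon 7: CUG Leu / CUG Leu — identical.
Codon 8: AAU Asn / ACA Thr — nonsynonymous.
Nonsynonymous differences: 4.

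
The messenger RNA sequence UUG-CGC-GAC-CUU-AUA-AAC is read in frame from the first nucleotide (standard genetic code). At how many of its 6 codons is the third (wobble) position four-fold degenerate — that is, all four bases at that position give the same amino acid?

2

Codon 1 UUG (Leu): third position 2-fold.
Codon 2 CGC (Arg): third position 4-fold.
Codon 3 GAC (Asp): third position 2-fold.
Codon 4 CUU (Leu): third position 4-fold.
Codon 5 AUA (Ile): third position 3-fold.
Codon 6 AAC (Asn): third position 2-fold.
Four-fold degenerate third positions: 2.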